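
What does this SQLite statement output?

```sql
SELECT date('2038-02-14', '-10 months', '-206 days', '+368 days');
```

2037-09-23

Adding -10 months to 2038-02-14 gives 2037-04-14.
Applying '-206 days' to 2037-04-14: counting 206 days back gives 2036-09-20.
Applying '+368 days' to 2036-09-20: counting 368 days forward gives 2037-09-23.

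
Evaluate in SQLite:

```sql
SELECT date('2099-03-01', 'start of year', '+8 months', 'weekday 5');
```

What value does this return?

2099-09-04

`start of year` rewinds 2099-03-01 to 2099-01-01.
Adding +8 months to 2099-01-01 gives 2099-09-01.
`weekday 5` advances to the next Friday; 2099-09-01 is a Tuesday, so it moves forward to 2099-09-04.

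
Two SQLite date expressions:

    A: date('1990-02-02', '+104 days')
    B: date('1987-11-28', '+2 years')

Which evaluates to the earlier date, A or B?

B

A = 1990-05-17.
B = 1989-11-28.
B is earlier.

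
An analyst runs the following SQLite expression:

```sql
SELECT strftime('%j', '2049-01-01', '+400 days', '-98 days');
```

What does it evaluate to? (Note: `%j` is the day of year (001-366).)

First apply '+400 days', '-98 days': 2049-01-01 → 2049-10-30.
Day-of-year for 2049-10-30: days since 2049-01-01 inclusive = 303, zero-padded to 303.

303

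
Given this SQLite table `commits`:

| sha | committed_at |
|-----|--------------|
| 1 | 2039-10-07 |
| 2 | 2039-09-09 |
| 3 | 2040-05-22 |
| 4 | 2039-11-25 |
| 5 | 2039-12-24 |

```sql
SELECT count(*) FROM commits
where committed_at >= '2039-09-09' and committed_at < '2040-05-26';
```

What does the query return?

Rows in [2039-09-09, 2040-05-26): 2039-10-07, 2039-09-09, 2040-05-22, 2039-11-25, 2039-12-24 → 5 rows.

5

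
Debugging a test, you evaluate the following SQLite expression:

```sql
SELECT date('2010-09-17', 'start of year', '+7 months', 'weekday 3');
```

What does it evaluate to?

2010-08-04

`start of year` rewinds 2010-09-17 to 2010-01-01.
Adding +7 months to 2010-01-01 gives 2010-08-01.
`weekday 3` advances to the next Wednesday; 2010-08-01 is a Sunday, so it moves forward to 2010-08-04.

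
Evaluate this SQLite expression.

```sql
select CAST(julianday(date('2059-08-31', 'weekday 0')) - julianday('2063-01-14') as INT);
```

-1232

`weekday 0` advances to the next Sunday; 2059-08-31 is already a Sunday, so it stays at 2059-08-31.
0 days remain in August 2059 after the 31st (31 − 31).
Full months from September 2059 through December 2062 contribute their day counts.
Then 14 days into January 2063.
Total: 0 + 30 + 31 + 30 + 31 + 31 + 29 + 31 + 30 + 31 + 30 + 31 + 31 + 30 + 31 + 30 + 31 + 31 + 28 + 31 + 30 + 31 + 30 + 31 + 31 + 30 + 31 + 30 + 31 + 31 + 28 + 31 + 30 + 31 + 30 + 31 + 31 + 30 + 31 + 30 + 31 + 14 = 1232.
The subtraction is earlier − later, so the result is −1232 → -1232.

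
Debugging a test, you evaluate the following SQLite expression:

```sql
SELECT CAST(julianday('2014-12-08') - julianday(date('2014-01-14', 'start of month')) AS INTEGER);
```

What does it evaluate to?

341

`start of month` rewinds 2014-01-14 to 2014-01-01.
30 days remain in January 2014 after the 1st (31 − 1).
Full months from February 2014 through November 2014 contribute their day counts.
Then 8 days into December 2014.
Total: 30 + 28 + 31 + 30 + 31 + 30 + 31 + 31 + 30 + 31 + 30 + 8 = 341.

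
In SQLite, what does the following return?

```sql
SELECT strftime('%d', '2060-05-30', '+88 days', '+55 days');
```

20

First apply '+88 days', '+55 days': 2060-05-30 → 2060-10-20.
`%d` extracts the 2-digit day of month: 20.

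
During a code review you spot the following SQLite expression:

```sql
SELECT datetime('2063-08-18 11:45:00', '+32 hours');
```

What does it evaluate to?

2063-08-19 19:45:00

+32 hours from 2063-08-18 11:45:00 is 2063-08-19 19:45:00 (crosses midnight).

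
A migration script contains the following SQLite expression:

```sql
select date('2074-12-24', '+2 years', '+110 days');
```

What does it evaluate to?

2077-04-13

Adding +2 years to 2074-12-24 gives 2076-12-24.
Applying '+110 days' to 2076-12-24: counting 110 days forward gives 2077-04-13.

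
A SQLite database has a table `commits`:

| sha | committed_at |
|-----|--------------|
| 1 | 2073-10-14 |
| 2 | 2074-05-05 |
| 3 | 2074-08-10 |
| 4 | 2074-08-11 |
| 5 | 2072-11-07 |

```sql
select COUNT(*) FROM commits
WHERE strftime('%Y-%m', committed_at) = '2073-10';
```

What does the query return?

Rows with year-month 2073-10: 2073-10-14 → 1.

1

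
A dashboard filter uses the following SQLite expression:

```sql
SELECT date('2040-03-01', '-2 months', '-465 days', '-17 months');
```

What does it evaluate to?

Adding -2 months to 2040-03-01 gives 2040-01-01.
Applying '-465 days' to 2040-01-01: counting 465 days back gives 2038-09-23.
Adding -17 months to 2038-09-23 gives 2037-04-23.

2037-04-23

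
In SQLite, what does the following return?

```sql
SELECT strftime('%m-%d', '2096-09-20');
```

09-20

`%m-%d` extracts the month-day: 09-20.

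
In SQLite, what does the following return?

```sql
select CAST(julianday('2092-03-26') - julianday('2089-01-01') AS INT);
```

30 days remain in January 2089 after the 1st (31 − 1).
Full months from February 2089 through February 2092 contribute their day counts.
Then 26 days into March 2092.
Total: 30 + 28 + 31 + 30 + 31 + 30 + 31 + 31 + 30 + 31 + 30 + 31 + 31 + 28 + 31 + 30 + 31 + 30 + 31 + 31 + 30 + 31 + 30 + 31 + 31 + 28 + 31 + 30 + 31 + 30 + 31 + 31 + 30 + 31 + 30 + 31 + 31 + 29 + 26 = 1180.

1180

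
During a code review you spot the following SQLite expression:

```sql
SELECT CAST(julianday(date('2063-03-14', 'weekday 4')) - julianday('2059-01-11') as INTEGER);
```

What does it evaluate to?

1524

`weekday 4` advances to the next Thursday; 2063-03-14 is a Wednesday, so it moves forward to 2063-03-15.
20 days remain in January 2059 after the 11th (31 − 11).
Full months from February 2059 through February 2063 contribute their day counts.
Then 15 days into March 2063.
Total: 20 + 28 + 31 + 30 + 31 + 30 + 31 + 31 + 30 + 31 + 30 + 31 + 31 + 29 + 31 + 30 + 31 + 30 + 31 + 31 + 30 + 31 + 30 + 31 + 31 + 28 + 31 + 30 + 31 + 30 + 31 + 31 + 30 + 31 + 30 + 31 + 31 + 28 + 31 + 30 + 31 + 30 + 31 + 31 + 30 + 31 + 30 + 31 + 31 + 28 + 15 = 1524.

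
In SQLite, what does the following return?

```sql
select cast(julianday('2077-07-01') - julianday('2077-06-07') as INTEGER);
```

24

23 days remain in June 2077 after the 7th (30 − 7).
Then 1 day into July 2077.
Total: 23 + 1 = 24.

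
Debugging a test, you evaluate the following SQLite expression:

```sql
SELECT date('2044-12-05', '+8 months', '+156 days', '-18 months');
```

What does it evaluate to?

2044-07-08

Adding +8 months to 2044-12-05 gives 2045-08-05.
Applying '+156 days' to 2045-08-05: counting 156 days forward gives 2046-01-08.
Adding -18 months to 2046-01-08 gives 2044-07-08.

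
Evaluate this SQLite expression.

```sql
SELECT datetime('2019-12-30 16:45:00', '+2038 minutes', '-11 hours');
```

2019-12-31 15:43:00

2038 minutes = 33h 58m; +2038 minutes from 2019-12-30 16:45:00 is 2020-01-01 02:43:00 (crosses midnight).
-11 hours from 2020-01-01 02:43:00 is 2019-12-31 15:43:00 (crosses midnight).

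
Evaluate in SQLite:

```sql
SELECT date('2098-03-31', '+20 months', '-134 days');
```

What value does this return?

2099-07-20

Adding +20 months to 2098-03-31 targets 2099-11-31. November 2099 has only 30 days, so SQLite normalizes the 1-day overflow forward to 2099-12-01.
Applying '-134 days' to 2099-12-01: counting 134 days back gives 2099-07-20.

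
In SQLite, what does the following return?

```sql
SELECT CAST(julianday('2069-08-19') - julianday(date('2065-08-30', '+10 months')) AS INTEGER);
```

Adding +10 months to 2065-08-30 gives 2066-06-30.
0 days remain in June 2066 after the 30th (30 − 30).
Full months from July 2066 through July 2069 contribute their day counts.
Then 19 days into August 2069.
Total: 0 + 31 + 31 + 30 + 31 + 30 + 31 + 31 + 28 + 31 + 30 + 31 + 30 + 31 + 31 + 30 + 31 + 30 + 31 + 31 + 29 + 31 + 30 + 31 + 30 + 31 + 31 + 30 + 31 + 30 + 31 + 31 + 28 + 31 + 30 + 31 + 30 + 31 + 19 = 1146.

1146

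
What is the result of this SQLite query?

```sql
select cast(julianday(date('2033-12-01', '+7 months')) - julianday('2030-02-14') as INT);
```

1598

Adding +7 months to 2033-12-01 gives 2034-07-01.
14 days remain in February 2030 after the 14th (28 − 14).
Full months from March 2030 through June 2034 contribute their day counts.
Then 1 day into July 2034.
Total: 14 + 31 + 30 + 31 + 30 + 31 + 31 + 30 + 31 + 30 + 31 + 31 + 28 + 31 + 30 + 31 + 30 + 31 + 31 + 30 + 31 + 30 + 31 + 31 + 29 + 31 + 30 + 31 + 30 + 31 + 31 + 30 + 31 + 30 + 31 + 31 + 28 + 31 + 30 + 31 + 30 + 31 + 31 + 30 + 31 + 30 + 31 + 31 + 28 + 31 + 30 + 31 + 30 + 1 = 1598.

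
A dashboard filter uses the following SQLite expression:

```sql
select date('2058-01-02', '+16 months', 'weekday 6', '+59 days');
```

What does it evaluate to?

Adding +16 months to 2058-01-02 gives 2059-05-02.
`weekday 6` advances to the next Saturday; 2059-05-02 is a Friday, so it moves forward to 2059-05-03.
Applying '+59 days' to 2059-05-03: counting 59 days forward gives 2059-07-01.

2059-07-01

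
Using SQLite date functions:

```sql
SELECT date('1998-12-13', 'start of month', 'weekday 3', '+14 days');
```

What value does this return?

1998-12-16

`start of month` rewinds 1998-12-13 to 1998-12-01.
`weekday 3` advances to the next Wednesday; 1998-12-01 is a Tuesday, so it moves forward to 1998-12-02.
Advancing 14 more days within December lands on 1998-12-16.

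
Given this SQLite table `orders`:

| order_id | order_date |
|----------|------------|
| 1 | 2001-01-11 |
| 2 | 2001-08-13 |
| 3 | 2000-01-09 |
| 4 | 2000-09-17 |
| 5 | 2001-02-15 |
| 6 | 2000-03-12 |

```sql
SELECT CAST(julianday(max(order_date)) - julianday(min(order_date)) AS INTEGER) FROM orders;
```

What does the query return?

MIN = 2000-01-09, MAX = 2001-08-13.
22 days remain in January 2000 after the 9th (31 − 9).
Full months from February 2000 through July 2001 contribute their day counts.
Then 13 days into August 2001.
Total: 22 + 29 + 31 + 30 + 31 + 30 + 31 + 31 + 30 + 31 + 30 + 31 + 31 + 28 + 31 + 30 + 31 + 30 + 31 + 13 = 582.

582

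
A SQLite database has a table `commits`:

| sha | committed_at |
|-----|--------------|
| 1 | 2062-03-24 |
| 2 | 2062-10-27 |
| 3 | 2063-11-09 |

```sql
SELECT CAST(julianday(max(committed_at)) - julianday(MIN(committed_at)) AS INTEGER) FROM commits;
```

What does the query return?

595

MIN = 2062-03-24, MAX = 2063-11-09.
7 days remain in March 2062 after the 24th (31 − 24).
Full months from April 2062 through October 2063 contribute their day counts.
Then 9 days into November 2063.
Total: 7 + 30 + 31 + 30 + 31 + 31 + 30 + 31 + 30 + 31 + 31 + 28 + 31 + 30 + 31 + 30 + 31 + 31 + 30 + 31 + 9 = 595.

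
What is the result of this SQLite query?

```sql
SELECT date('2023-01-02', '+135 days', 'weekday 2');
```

2023-05-23

Applying '+135 days' to 2023-01-02: counting 135 days forward gives 2023-05-17.
`weekday 2` advances to the next Tuesday; 2023-05-17 is a Wednesday, so it moves forward to 2023-05-23.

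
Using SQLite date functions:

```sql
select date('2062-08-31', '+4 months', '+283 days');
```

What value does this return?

Adding +4 months to 2062-08-31 gives 2062-12-31.
Applying '+283 days' to 2062-12-31: counting 283 days forward gives 2063-10-10.

2063-10-10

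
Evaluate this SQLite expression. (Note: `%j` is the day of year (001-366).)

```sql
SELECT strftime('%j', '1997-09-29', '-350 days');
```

288

First apply '-350 days': 1997-09-29 → 1996-10-14.
Day-of-year for 1996-10-14: days since 1996-01-01 inclusive = 288, zero-padded to 288.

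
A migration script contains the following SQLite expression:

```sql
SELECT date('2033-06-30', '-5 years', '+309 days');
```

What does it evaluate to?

Adding -5 years to 2033-06-30 gives 2028-06-30.
Applying '+309 days' to 2028-06-30: counting 309 days forward gives 2029-05-05.

2029-05-05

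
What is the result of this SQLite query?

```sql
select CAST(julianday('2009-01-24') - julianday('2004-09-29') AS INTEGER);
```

1578

1 day remains in September 2004 after the 29th (30 − 29).
Full months from October 2004 through December 2008 contribute their day counts.
Then 24 days into January 2009.
Total: 1 + 31 + 30 + 31 + 31 + 28 + 31 + 30 + 31 + 30 + 31 + 31 + 30 + 31 + 30 + 31 + 31 + 28 + 31 + 30 + 31 + 30 + 31 + 31 + 30 + 31 + 30 + 31 + 31 + 28 + 31 + 30 + 31 + 30 + 31 + 31 + 30 + 31 + 30 + 31 + 31 + 29 + 31 + 30 + 31 + 30 + 31 + 31 + 30 + 31 + 30 + 31 + 24 = 1578.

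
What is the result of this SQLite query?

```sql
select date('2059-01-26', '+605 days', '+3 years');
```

2063-09-22

Applying '+605 days' to 2059-01-26: counting 605 days forward gives 2060-09-22.
Adding +3 years to 2060-09-22 gives 2063-09-22.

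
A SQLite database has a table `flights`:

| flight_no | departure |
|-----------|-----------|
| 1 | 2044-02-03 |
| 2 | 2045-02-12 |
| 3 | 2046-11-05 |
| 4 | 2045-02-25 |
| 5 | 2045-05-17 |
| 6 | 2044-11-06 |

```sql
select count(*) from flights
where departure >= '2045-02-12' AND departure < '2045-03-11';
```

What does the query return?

2

Rows in [2045-02-12, 2045-03-11): 2045-02-12, 2045-02-25 → 2 rows.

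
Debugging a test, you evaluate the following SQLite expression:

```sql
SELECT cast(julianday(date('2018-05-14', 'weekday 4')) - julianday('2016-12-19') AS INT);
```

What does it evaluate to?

`weekday 4` advances to the next Thursday; 2018-05-14 is a Monday, so it moves forward to 2018-05-17.
12 days remain in December 2016 after the 19th (31 − 19).
Full months from January 2017 through April 2018 contribute their day counts.
Then 17 days into May 2018.
Total: 12 + 31 + 28 + 31 + 30 + 31 + 30 + 31 + 31 + 30 + 31 + 30 + 31 + 31 + 28 + 31 + 30 + 17 = 514.

514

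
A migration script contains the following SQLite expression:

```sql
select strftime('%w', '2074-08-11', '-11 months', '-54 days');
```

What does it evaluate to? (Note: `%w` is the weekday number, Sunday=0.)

3

First apply '-11 months', '-54 days': 2074-08-11 → 2073-07-19.
2073-07-19 is a Wednesday; with Sunday=0 that is 3.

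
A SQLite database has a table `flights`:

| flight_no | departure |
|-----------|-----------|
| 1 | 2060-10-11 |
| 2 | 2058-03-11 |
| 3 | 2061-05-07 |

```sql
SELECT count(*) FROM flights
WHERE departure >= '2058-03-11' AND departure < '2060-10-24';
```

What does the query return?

2

Rows in [2058-03-11, 2060-10-24): 2060-10-11, 2058-03-11 → 2 rows.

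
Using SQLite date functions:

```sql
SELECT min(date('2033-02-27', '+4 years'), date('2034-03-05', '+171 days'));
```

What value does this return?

2034-08-23

date('2033-02-27', '+4 years') → 2037-02-27.
date('2034-03-05', '+171 days') → 2034-08-23.
Earlier of the two is 2034-08-23.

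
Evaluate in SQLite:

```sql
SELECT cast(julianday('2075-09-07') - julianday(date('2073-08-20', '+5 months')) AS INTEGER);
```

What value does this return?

595

Adding +5 months to 2073-08-20 gives 2074-01-20.
11 days remain in January 2074 after the 20th (31 − 20).
Full months from February 2074 through August 2075 contribute their day counts.
Then 7 days into September 2075.
Total: 11 + 28 + 31 + 30 + 31 + 30 + 31 + 31 + 30 + 31 + 30 + 31 + 31 + 28 + 31 + 30 + 31 + 30 + 31 + 31 + 7 = 595.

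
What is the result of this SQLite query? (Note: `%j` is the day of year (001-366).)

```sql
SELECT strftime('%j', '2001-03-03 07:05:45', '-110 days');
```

First apply '-110 days': 2001-03-03 07:05:45 → 2000-11-13 07:05:45.
Day-of-year for 2000-11-13: days since 2000-01-01 inclusive = 318, zero-padded to 318.

318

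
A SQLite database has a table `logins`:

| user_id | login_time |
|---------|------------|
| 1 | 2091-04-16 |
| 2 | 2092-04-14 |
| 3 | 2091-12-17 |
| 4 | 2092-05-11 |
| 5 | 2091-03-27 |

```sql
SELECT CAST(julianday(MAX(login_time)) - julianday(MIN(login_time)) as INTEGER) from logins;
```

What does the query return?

MIN = 2091-03-27, MAX = 2092-05-11.
4 days remain in March 2091 after the 27th (31 − 27).
Full months from April 2091 through April 2092 contribute their day counts.
Then 11 days into May 2092.
Total: 4 + 30 + 31 + 30 + 31 + 31 + 30 + 31 + 30 + 31 + 31 + 29 + 31 + 30 + 11 = 411.

411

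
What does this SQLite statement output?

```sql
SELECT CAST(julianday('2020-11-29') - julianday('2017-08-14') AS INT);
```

17 days remain in August 2017 after the 14th (31 − 14).
Full months from September 2017 through October 2020 contribute their day counts.
Then 29 days into November 2020.
Total: 17 + 30 + 31 + 30 + 31 + 31 + 28 + 31 + 30 + 31 + 30 + 31 + 31 + 30 + 31 + 30 + 31 + 31 + 28 + 31 + 30 + 31 + 30 + 31 + 31 + 30 + 31 + 30 + 31 + 31 + 29 + 31 + 30 + 31 + 30 + 31 + 31 + 30 + 31 + 29 = 1203.

1203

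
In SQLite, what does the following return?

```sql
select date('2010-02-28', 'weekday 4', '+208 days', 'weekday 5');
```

2010-10-01

`weekday 4` advances to the next Thursday; 2010-02-28 is a Sunday, so it moves forward to 2010-03-04.
Applying '+208 days' to 2010-03-04: counting 208 days forward gives 2010-09-28.
`weekday 5` advances to the next Friday; 2010-09-28 is a Tuesday, so it moves forward to 2010-10-01.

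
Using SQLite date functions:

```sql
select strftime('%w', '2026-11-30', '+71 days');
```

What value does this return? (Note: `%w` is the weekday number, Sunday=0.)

2

First apply '+71 days': 2026-11-30 → 2027-02-09.
2027-02-09 is a Tuesday; with Sunday=0 that is 2.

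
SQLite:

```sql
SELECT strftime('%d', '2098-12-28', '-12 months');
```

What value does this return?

28

First apply '-12 months': 2098-12-28 → 2097-12-28.
`%d` extracts the 2-digit day of month: 28.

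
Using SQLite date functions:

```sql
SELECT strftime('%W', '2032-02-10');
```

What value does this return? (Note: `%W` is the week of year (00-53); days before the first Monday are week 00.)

2032-02-10 is a Tuesday. SQLite's %W counts Mondays since the year started; the result is 06.

06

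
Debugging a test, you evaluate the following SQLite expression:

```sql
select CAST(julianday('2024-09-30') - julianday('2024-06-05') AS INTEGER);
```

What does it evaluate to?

25 days remain in June 2024 after the 5th (30 − 5).
July 2024: 31 days.
August 2024: 31 days.
Then 30 days into September 2024.
Total: 25 + 31 + 31 + 30 = 117.

117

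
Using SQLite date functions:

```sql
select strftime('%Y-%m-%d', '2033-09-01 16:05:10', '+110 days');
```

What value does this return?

First apply '+110 days': 2033-09-01 16:05:10 → 2033-12-20 16:05:10.
`%Y-%m-%d` extracts the ISO date: 2033-12-20.

2033-12-20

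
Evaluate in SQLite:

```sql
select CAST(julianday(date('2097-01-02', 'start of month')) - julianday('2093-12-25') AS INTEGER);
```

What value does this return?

1103

`start of month` rewinds 2097-01-02 to 2097-01-01.
6 days remain in December 2093 after the 25th (31 − 25).
Full months from January 2094 through December 2096 contribute their day counts.
Then 1 day into January 2097.
Total: 6 + 31 + 28 + 31 + 30 + 31 + 30 + 31 + 31 + 30 + 31 + 30 + 31 + 31 + 28 + 31 + 30 + 31 + 30 + 31 + 31 + 30 + 31 + 30 + 31 + 31 + 29 + 31 + 30 + 31 + 30 + 31 + 31 + 30 + 31 + 30 + 31 + 1 = 1103.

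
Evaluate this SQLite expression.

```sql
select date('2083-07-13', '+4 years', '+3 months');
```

Adding +4 years to 2083-07-13 gives 2087-07-13.
Adding +3 months to 2087-07-13 gives 2087-10-13.

2087-10-13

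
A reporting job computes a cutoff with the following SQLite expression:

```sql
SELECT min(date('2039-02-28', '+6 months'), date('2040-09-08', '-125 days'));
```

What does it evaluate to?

2039-08-28

date('2039-02-28', '+6 months') → 2039-08-28.
date('2040-09-08', '-125 days') → 2040-05-06.
Earlier of the two is 2039-08-28.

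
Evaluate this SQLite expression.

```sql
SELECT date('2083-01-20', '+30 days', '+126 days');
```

January 2083 has 31 days; 11 remain after the 20th, so 12 days reach 2083-02-01.
Advancing 18 more days within February lands on 2083-02-19.
Applying '+126 days' to 2083-02-19: counting 126 days forward gives 2083-06-25.

2083-06-25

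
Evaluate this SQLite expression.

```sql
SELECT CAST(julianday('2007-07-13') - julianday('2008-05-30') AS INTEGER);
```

18 days remain in July 2007 after the 13th (31 − 13).
Full months from August 2007 through April 2008 contribute their day counts.
Then 30 days into May 2008.
Total: 18 + 31 + 30 + 31 + 30 + 31 + 31 + 29 + 31 + 30 + 30 = 322.
The subtraction is earlier − later, so the result is −322 → -322.

-322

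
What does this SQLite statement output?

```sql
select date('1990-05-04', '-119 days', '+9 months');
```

Applying '-119 days' to 1990-05-04: counting 119 days back gives 1990-01-05.
Adding +9 months to 1990-01-05 gives 1990-10-05.

1990-10-05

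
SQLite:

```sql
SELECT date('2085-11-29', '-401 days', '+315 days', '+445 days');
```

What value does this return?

Applying '-401 days' to 2085-11-29: counting 401 days back gives 2084-10-24.
Applying '+315 days' to 2084-10-24: counting 315 days forward gives 2085-09-04.
Applying '+445 days' to 2085-09-04: counting 445 days forward gives 2086-11-23.

2086-11-23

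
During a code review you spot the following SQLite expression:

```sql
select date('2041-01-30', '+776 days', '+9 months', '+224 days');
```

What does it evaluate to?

2044-07-28

Applying '+776 days' to 2041-01-30: counting 776 days forward gives 2043-03-17.
Adding +9 months to 2043-03-17 gives 2043-12-17.
Applying '+224 days' to 2043-12-17: counting 224 days forward gives 2044-07-28.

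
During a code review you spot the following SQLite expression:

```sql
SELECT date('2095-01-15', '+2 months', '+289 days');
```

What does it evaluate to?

Adding +2 months to 2095-01-15 gives 2095-03-15.
Applying '+289 days' to 2095-03-15: counting 289 days forward gives 2095-12-29.

2095-12-29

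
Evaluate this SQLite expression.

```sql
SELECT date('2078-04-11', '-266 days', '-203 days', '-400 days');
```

2075-11-24

Applying '-266 days' to 2078-04-11: counting 266 days back gives 2077-07-19.
Applying '-203 days' to 2077-07-19: counting 203 days back gives 2076-12-28.
Applying '-400 days' to 2076-12-28: counting 400 days back gives 2075-11-24.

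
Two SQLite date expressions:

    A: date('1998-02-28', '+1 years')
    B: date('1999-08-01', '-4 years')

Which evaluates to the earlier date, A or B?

B

A = 1999-02-28.
B = 1995-08-01.
B is earlier.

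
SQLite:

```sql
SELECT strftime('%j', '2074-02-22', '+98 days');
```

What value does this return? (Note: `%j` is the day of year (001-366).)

First apply '+98 days': 2074-02-22 → 2074-05-31.
Day-of-year for 2074-05-31: days since 2074-01-01 inclusive = 151, zero-padded to 151.

151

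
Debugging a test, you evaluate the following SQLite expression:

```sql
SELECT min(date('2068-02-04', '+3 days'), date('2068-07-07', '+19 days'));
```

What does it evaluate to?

2068-02-07

date('2068-02-04', '+3 days') → 2068-02-07.
date('2068-07-07', '+19 days') → 2068-07-26.
Earlier of the two is 2068-02-07.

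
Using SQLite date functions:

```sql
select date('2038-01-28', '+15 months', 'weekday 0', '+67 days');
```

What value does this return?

2039-07-07

Adding +15 months to 2038-01-28 gives 2039-04-28.
`weekday 0` advances to the next Sunday; 2039-04-28 is a Thursday, so it moves forward to 2039-05-01.
Applying '+67 days' to 2039-05-01: counting 67 days forward gives 2039-07-07.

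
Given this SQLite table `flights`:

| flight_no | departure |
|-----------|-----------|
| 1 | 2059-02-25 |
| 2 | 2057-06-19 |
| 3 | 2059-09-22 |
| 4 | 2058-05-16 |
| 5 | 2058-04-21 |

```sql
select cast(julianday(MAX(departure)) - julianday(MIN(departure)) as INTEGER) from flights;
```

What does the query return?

825

MIN = 2057-06-19, MAX = 2059-09-22.
11 days remain in June 2057 after the 19th (30 − 19).
Full months from July 2057 through August 2059 contribute their day counts.
Then 22 days into September 2059.
Total: 11 + 31 + 31 + 30 + 31 + 30 + 31 + 31 + 28 + 31 + 30 + 31 + 30 + 31 + 31 + 30 + 31 + 30 + 31 + 31 + 28 + 31 + 30 + 31 + 30 + 31 + 31 + 22 = 825.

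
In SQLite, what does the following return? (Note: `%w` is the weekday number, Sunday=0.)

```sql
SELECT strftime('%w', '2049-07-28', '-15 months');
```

First apply '-15 months': 2049-07-28 → 2048-04-28.
2048-04-28 is a Tuesday; with Sunday=0 that is 2.

2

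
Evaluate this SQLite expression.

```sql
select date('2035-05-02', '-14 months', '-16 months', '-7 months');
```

Adding -14 months to 2035-05-02 gives 2034-03-02.
Adding -16 months to 2034-03-02 gives 2032-11-02.
Adding -7 months to 2032-11-02 gives 2032-04-02.

2032-04-02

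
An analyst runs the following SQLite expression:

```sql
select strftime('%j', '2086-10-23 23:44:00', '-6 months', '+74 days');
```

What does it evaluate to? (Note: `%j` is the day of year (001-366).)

First apply '-6 months', '+74 days': 2086-10-23 23:44:00 → 2086-07-06 23:44:00.
Day-of-year for 2086-07-06: days since 2086-01-01 inclusive = 187, zero-padded to 187.

187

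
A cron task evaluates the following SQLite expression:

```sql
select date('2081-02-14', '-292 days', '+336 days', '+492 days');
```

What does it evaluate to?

Applying '-292 days' to 2081-02-14: counting 292 days back gives 2080-04-28.
Applying '+336 days' to 2080-04-28: counting 336 days forward gives 2081-03-30.
Applying '+492 days' to 2081-03-30: counting 492 days forward gives 2082-08-04.

2082-08-04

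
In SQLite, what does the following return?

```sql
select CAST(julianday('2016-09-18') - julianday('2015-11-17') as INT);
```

13 days remain in November 2015 after the 17th (30 − 17).
Full months from December 2015 through August 2016 contribute their day counts.
Then 18 days into September 2016.
Total: 13 + 31 + 31 + 29 + 31 + 30 + 31 + 30 + 31 + 31 + 18 = 306.

306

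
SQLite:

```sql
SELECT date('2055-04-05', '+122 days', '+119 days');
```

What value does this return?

Applying '+122 days' to 2055-04-05: counting 122 days forward gives 2055-08-05.
Applying '+119 days' to 2055-08-05: counting 119 days forward gives 2055-12-02.

2055-12-02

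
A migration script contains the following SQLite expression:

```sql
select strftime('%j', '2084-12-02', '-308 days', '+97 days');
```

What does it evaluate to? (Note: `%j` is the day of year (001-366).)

First apply '-308 days', '+97 days': 2084-12-02 → 2084-05-05.
Day-of-year for 2084-05-05: days since 2084-01-01 inclusive = 126, zero-padded to 126.

126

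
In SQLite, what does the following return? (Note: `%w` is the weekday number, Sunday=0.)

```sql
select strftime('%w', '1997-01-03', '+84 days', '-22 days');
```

4

First apply '+84 days', '-22 days': 1997-01-03 → 1997-03-06.
1997-03-06 is a Thursday; with Sunday=0 that is 4.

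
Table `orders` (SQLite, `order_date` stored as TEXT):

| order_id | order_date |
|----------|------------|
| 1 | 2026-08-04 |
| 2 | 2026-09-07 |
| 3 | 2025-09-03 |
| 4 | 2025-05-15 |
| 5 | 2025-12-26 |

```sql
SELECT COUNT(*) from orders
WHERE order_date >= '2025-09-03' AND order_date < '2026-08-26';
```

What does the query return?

3

Rows in [2025-09-03, 2026-08-26): 2026-08-04, 2025-09-03, 2025-12-26 → 3 rows.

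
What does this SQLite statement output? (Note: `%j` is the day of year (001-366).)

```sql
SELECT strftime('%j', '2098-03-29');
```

Day-of-year for 2098-03-29: days since 2098-01-01 inclusive = 88, zero-padded to 088.

088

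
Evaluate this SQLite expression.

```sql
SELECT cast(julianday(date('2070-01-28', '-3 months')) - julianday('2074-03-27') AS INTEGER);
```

-1611

Adding -3 months to 2070-01-28 gives 2069-10-28.
3 days remain in October 2069 after the 28th (31 − 28).
Full months from November 2069 through February 2074 contribute their day counts.
Then 27 days into March 2074.
Total: 3 + 30 + 31 + 31 + 28 + 31 + 30 + 31 + 30 + 31 + 31 + 30 + 31 + 30 + 31 + 31 + 28 + 31 + 30 + 31 + 30 + 31 + 31 + 30 + 31 + 30 + 31 + 31 + 29 + 31 + 30 + 31 + 30 + 31 + 31 + 30 + 31 + 30 + 31 + 31 + 28 + 31 + 30 + 31 + 30 + 31 + 31 + 30 + 31 + 30 + 31 + 31 + 28 + 27 = 1611.
The subtraction is earlier − later, so the result is −1611 → -1611.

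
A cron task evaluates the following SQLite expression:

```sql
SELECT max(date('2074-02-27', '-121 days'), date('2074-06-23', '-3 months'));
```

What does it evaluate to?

2074-03-23

date('2074-02-27', '-121 days') → 2073-10-29.
date('2074-06-23', '-3 months') → 2074-03-23.
Later of the two is 2074-03-23.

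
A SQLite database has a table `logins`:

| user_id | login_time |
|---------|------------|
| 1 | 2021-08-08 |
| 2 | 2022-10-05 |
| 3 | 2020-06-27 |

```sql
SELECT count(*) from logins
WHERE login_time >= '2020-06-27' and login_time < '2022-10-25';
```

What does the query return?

Rows in [2020-06-27, 2022-10-25): 2021-08-08, 2022-10-05, 2020-06-27 → 3 rows.

3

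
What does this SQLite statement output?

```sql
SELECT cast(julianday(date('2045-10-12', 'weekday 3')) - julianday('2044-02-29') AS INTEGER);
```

597

`weekday 3` advances to the next Wednesday; 2045-10-12 is a Thursday, so it moves forward to 2045-10-18.
0 days remain in February 2044 after the 29th (29 − 29).
Full months from March 2044 through September 2045 contribute their day counts.
Then 18 days into October 2045.
Total: 0 + 31 + 30 + 31 + 30 + 31 + 31 + 30 + 31 + 30 + 31 + 31 + 28 + 31 + 30 + 31 + 30 + 31 + 31 + 30 + 18 = 597.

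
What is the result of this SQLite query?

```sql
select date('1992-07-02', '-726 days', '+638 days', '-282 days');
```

1991-06-28

Applying '-726 days' to 1992-07-02: counting 726 days back gives 1990-07-07.
Applying '+638 days' to 1990-07-07: counting 638 days forward gives 1992-04-05.
Applying '-282 days' to 1992-04-05: counting 282 days back gives 1991-06-28.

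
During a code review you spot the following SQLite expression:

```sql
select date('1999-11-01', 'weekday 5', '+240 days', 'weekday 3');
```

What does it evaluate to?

`weekday 5` advances to the next Friday; 1999-11-01 is a Monday, so it moves forward to 1999-11-05.
Applying '+240 days' to 1999-11-05: counting 240 days forward gives 2000-07-02.
`weekday 3` advances to the next Wednesday; 2000-07-02 is a Sunday, so it moves forward to 2000-07-05.

2000-07-05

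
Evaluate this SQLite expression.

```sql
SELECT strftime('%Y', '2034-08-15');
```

`%Y` extracts the 4-digit year: 2034.

2034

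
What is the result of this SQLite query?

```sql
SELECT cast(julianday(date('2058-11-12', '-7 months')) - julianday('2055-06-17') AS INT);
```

1030

Adding -7 months to 2058-11-12 gives 2058-04-12.
13 days remain in June 2055 after the 17th (30 − 17).
Full months from July 2055 through March 2058 contribute their day counts.
Then 12 days into April 2058.
Total: 13 + 31 + 31 + 30 + 31 + 30 + 31 + 31 + 29 + 31 + 30 + 31 + 30 + 31 + 31 + 30 + 31 + 30 + 31 + 31 + 28 + 31 + 30 + 31 + 30 + 31 + 31 + 30 + 31 + 30 + 31 + 31 + 28 + 31 + 12 = 1030.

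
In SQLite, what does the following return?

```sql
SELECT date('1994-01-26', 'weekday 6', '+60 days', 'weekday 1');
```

1994-04-04

`weekday 6` advances to the next Saturday; 1994-01-26 is a Wednesday, so it moves forward to 1994-01-29.
Applying '+60 days' to 1994-01-29: counting 60 days forward gives 1994-03-30.
`weekday 1` advances to the next Monday; 1994-03-30 is a Wednesday, so it moves forward to 1994-04-04.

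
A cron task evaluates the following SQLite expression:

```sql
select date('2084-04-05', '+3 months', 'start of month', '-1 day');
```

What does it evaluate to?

Adding +3 months to 2084-04-05 gives 2084-07-05.
`start of month` rewinds 2084-07-05 to 2084-07-01.
Going back 1 day from 2084-07-01 reaches 2084-06-30 (last day of June, 30 days).

2084-06-30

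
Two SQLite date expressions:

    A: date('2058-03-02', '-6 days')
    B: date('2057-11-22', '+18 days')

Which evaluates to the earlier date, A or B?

A = 2058-02-24.
B = 2057-12-10.
B is earlier.

B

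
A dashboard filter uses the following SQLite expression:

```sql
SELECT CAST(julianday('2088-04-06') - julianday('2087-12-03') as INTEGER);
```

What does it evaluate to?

125

28 days remain in December 2087 after the 3rd (31 − 3).
January 2088: 31 days.
February 2088: 29 days (leap year).
March 2088: 31 days.
Then 6 days into April 2088.
Total: 28 + 31 + 29 + 31 + 6 = 125.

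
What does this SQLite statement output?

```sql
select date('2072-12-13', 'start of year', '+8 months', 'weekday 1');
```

2072-09-05

`start of year` rewinds 2072-12-13 to 2072-01-01.
Adding +8 months to 2072-01-01 gives 2072-09-01.
`weekday 1` advances to the next Monday; 2072-09-01 is a Thursday, so it moves forward to 2072-09-05.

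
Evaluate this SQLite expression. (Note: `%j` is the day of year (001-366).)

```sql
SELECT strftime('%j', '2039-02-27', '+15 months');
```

148

First apply '+15 months': 2039-02-27 → 2040-05-27.
Day-of-year for 2040-05-27: days since 2040-01-01 inclusive = 148, zero-padded to 148.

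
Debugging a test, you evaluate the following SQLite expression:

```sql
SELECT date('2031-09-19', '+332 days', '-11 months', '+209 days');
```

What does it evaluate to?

2032-04-12

Applying '+332 days' to 2031-09-19: counting 332 days forward gives 2032-08-16.
Adding -11 months to 2032-08-16 gives 2031-09-16.
Applying '+209 days' to 2031-09-16: counting 209 days forward gives 2032-04-12.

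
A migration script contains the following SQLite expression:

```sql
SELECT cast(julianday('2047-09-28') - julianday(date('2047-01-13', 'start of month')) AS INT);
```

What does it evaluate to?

`start of month` rewinds 2047-01-13 to 2047-01-01.
30 days remain in January 2047 after the 1st (31 − 1).
Full months from February 2047 through August 2047 contribute their day counts.
Then 28 days into September 2047.
Total: 30 + 28 + 31 + 30 + 31 + 30 + 31 + 31 + 28 = 270.

270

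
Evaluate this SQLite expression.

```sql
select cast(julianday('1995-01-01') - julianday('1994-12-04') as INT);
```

27 days remain in December 1994 after the 4th (31 − 4).
Then 1 day into January 1995.
Total: 27 + 1 = 28.

28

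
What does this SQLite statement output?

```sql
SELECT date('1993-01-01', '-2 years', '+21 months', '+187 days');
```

Adding -2 years to 1993-01-01 gives 1991-01-01.
Adding +21 months to 1991-01-01 gives 1992-10-01.
Applying '+187 days' to 1992-10-01: counting 187 days forward gives 1993-04-06.

1993-04-06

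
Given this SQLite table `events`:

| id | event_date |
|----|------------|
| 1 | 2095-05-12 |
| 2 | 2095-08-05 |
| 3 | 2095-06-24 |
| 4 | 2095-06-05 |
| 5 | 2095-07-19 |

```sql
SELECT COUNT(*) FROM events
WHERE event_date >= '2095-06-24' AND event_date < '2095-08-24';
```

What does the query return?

Rows in [2095-06-24, 2095-08-24): 2095-08-05, 2095-06-24, 2095-07-19 → 3 rows.

3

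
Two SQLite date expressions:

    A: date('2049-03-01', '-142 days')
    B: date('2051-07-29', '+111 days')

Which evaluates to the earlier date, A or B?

A = 2048-10-10.
B = 2051-11-17.
A is earlier.

A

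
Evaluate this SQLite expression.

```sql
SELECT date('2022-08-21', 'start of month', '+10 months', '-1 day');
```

2023-05-31

`start of month` rewinds 2022-08-21 to 2022-08-01.
Adding +10 months to 2022-08-01 gives 2023-06-01.
Going back 1 day from 2023-06-01 reaches 2023-05-31 (last day of May, 31 days).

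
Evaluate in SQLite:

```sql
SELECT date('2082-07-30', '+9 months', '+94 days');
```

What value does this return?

2083-08-02

Adding +9 months to 2082-07-30 gives 2083-04-30.
Applying '+94 days' to 2083-04-30: counting 94 days forward gives 2083-08-02.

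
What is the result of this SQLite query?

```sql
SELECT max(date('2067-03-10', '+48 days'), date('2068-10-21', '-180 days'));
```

date('2067-03-10', '+48 days') → 2067-04-27.
date('2068-10-21', '-180 days') → 2068-04-24.
Later of the two is 2068-04-24.

2068-04-24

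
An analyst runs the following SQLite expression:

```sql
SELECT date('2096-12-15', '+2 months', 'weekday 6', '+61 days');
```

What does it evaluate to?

2097-04-18

Adding +2 months to 2096-12-15 gives 2097-02-15.
`weekday 6` advances to the next Saturday; 2097-02-15 is a Friday, so it moves forward to 2097-02-16.
Applying '+61 days' to 2097-02-16: counting 61 days forward gives 2097-04-18.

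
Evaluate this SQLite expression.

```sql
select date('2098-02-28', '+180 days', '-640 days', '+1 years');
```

2097-11-25

Applying '+180 days' to 2098-02-28: counting 180 days forward gives 2098-08-27.
Applying '-640 days' to 2098-08-27: counting 640 days back gives 2096-11-25.
Adding +1 year to 2096-11-25 gives 2097-11-25.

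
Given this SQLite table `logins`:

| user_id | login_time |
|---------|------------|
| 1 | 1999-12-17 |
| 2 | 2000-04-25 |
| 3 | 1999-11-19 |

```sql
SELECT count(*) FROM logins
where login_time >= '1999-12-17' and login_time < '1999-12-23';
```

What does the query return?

1

Rows in [1999-12-17, 1999-12-23): 1999-12-17 → 1 row.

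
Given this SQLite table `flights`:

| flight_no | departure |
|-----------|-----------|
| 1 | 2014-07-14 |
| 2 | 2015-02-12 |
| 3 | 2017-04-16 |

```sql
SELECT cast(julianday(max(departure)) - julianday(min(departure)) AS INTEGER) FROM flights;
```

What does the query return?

MIN = 2014-07-14, MAX = 2017-04-16.
17 days remain in July 2014 after the 14th (31 − 14).
Full months from August 2014 through March 2017 contribute their day counts.
Then 16 days into April 2017.
Total: 17 + 31 + 30 + 31 + 30 + 31 + 31 + 28 + 31 + 30 + 31 + 30 + 31 + 31 + 30 + 31 + 30 + 31 + 31 + 29 + 31 + 30 + 31 + 30 + 31 + 31 + 30 + 31 + 30 + 31 + 31 + 28 + 31 + 16 = 1007.

1007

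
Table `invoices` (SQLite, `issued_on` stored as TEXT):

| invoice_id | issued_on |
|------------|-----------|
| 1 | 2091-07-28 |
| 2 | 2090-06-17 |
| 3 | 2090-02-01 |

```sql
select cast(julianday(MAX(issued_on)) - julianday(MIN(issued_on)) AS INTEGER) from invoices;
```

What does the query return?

MIN = 2090-02-01, MAX = 2091-07-28.
27 days remain in February 2090 after the 1st (28 − 1).
Full months from March 2090 through June 2091 contribute their day counts.
Then 28 days into July 2091.
Total: 27 + 31 + 30 + 31 + 30 + 31 + 31 + 30 + 31 + 30 + 31 + 31 + 28 + 31 + 30 + 31 + 30 + 28 = 542.

542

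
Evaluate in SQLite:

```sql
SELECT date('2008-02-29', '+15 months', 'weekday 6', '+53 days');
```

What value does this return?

2009-07-22

Adding +15 months to 2008-02-29 gives 2009-05-29.
`weekday 6` advances to the next Saturday; 2009-05-29 is a Friday, so it moves forward to 2009-05-30.
Applying '+53 days' to 2009-05-30: counting 53 days forward gives 2009-07-22.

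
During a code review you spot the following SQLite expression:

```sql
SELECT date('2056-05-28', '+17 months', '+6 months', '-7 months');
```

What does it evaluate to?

2057-09-28

Adding +17 months to 2056-05-28 gives 2057-10-28.
Adding +6 months to 2057-10-28 gives 2058-04-28.
Adding -7 months to 2058-04-28 gives 2057-09-28.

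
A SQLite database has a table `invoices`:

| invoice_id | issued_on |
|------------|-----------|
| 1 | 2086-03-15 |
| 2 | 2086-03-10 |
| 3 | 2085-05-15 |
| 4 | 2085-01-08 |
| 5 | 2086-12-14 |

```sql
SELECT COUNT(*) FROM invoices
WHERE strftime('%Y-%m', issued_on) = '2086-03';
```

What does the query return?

2

Rows with year-month 2086-03: 2086-03-15, 2086-03-10 → 2.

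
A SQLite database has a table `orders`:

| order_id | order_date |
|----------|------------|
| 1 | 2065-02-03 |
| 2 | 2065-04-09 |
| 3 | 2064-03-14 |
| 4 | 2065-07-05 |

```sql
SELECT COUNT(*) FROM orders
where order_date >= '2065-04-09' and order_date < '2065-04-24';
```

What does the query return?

1

Rows in [2065-04-09, 2065-04-24): 2065-04-09 → 1 row.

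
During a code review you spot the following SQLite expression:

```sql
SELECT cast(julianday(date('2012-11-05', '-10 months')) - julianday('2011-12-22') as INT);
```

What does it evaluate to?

14

Adding -10 months to 2012-11-05 gives 2012-01-05.
9 days remain in December 2011 after the 22nd (31 − 22).
Then 5 days into January 2012.
Total: 9 + 5 = 14.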